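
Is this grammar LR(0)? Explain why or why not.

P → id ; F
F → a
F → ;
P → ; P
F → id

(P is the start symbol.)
A grammar is LR(0) if no state in the canonical LR(0) collection has:
  - both a shift item (dot before a terminal) and a complete item (shift-reduce conflict), or
  - two or more complete items (reduce-reduce conflict; the accept item [P' → P .] counts as a complete item here).

Augment with P' → P and build the canonical LR(0) collection (I0 = CLOSURE({[P' → . P]}), then GOTO on every symbol after a dot until no new states appear). It has 10 states:
  I0: { [P → . ; P], [P → . id ; F], [P' → . P] }  — shift
  I1: { [P → . ; P], [P → . id ; F], [P → ; . P] }  — shift
  I2: { [P' → P .] }  — accept
  I3: { [P → id . ; F] }  — shift
  I4: { [F → . ;], [F → . a], [F → . id], [P → id ; . F] }  — shift
  I5: { [F → ; .] }  — reduce
  I6: { [P → id ; F .] }  — reduce
  I7: { [F → a .] }  — reduce
  I8: { [F → id .] }  — reduce
  I9: { [P → ; P .] }  — reduce

Every state is either a pure shift/goto state or contains exactly one complete item and nothing to shift — no conflicts. The grammar is LR(0).

Answer: Yes, the grammar is LR(0)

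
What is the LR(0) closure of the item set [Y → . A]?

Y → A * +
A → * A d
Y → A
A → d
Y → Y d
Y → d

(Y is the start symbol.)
{ [A → . * A d], [A → . d], [Y → . A] }

To compute CLOSURE, for each item [A → α.Bβ] where B is a non-terminal, add [B → .γ] for all productions B → γ; repeat for the newly added items until nothing changes.

Start with: [Y → . A]
  [Y → . A] has the dot before A: add [A → . * A d], [A → . d]
No further items can be added.

CLOSURE = { [A → . * A d], [A → . d], [Y → . A] }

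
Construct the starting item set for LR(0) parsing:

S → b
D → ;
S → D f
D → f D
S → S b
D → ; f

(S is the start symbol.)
First, augment the grammar with S' → S
I₀ = CLOSURE({ [S' → . S] }):
  [S' → . S] has the dot before S: add [S → . b], [S → . D f], [S → . S b]
  [S → . D f] has the dot before D: add [D → . ;], [D → . f D], [D → . ; f]
No further items can be added.

I₀ = { [D → . ; f], [D → . ;], [D → . f D], [S → . D f], [S → . S b], [S → . b], [S' → . S] }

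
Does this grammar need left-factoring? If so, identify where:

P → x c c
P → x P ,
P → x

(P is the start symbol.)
Left-factoring is needed when two productions for the same non-terminal
share a common prefix on the right-hand side.

Productions for P:
  P → x c c
  P → x P ,
  P → x

Found common prefix 'x' in productions for P

Answer: Yes, P has productions with common prefix 'x'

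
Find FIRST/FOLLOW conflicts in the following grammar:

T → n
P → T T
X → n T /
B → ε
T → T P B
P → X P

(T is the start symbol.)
A FIRST/FOLLOW conflict occurs when a non-terminal N has a nullable alternative N → β (β ⇒* ε) and another alternative N → α with FIRST(α) ∩ FOLLOW(N) ≠ ∅: on such a lookahead the parser cannot decide between expanding α and letting N vanish via β.

Nullable non-terminals: B.
B has a nullable alternative but only one production, so nothing to check.

P, T, X have no nullable alternative, so no FIRST/FOLLOW check is needed there.

No FIRST/FOLLOW conflicts found.

Answer: No FIRST/FOLLOW conflicts.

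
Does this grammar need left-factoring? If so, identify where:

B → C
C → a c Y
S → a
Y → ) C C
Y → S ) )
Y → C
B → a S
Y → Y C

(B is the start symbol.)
Left-factoring is needed when two productions for the same non-terminal
share a common prefix on the right-hand side.

Productions for B:
  B → C
  B → a S
Productions for Y:
  Y → ) C C
  Y → S ) )
  Y → C
  Y → Y C

No common prefixes found.

Answer: No, left-factoring is not needed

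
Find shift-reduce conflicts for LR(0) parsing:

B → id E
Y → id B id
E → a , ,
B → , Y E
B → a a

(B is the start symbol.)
No shift-reduce conflicts

A shift-reduce conflict occurs when an LR(0) state has both:
  - a complete (reduce) item [A → α .] (dot at the end), and
  - a shift item [B → β . c γ] (dot before a terminal).

Augment with B' → B and build the canonical LR(0) collection (I0 = CLOSURE({[B' → . B]}), then GOTO on every symbol after a dot until no new states appear). It has 15 states:
  I0: { [B → . , Y E], [B → . a a], [B → . id E], [B' → . B] }  — shift
  I1: { [B → , . Y E], [Y → . id B id] }  — shift
  I2: { [B' → B .] }  — accept
  I3: { [B → a . a] }  — shift
  I4: { [B → id . E], [E → . a , ,] }  — shift
  I5: { [B → id E .] }  — reduce
  I6: { [E → a . , ,] }  — shift
  I7: { [E → a , . ,] }  — shift
  I8: { [E → a , , .] }  — reduce
  I9: { [B → a a .] }  — reduce
  I10: { [B → , Y . E], [E → . a , ,] }  — shift
  I11: { [B → . , Y E], [B → . a a], [B → . id E], [Y → id . B id] }  — shift
  I12: { [Y → id B . id] }  — shift
  I13: { [Y → id B id .] }  — reduce
  I14: { [B → , Y E .] }  — reduce

No state contains both a complete item and a shift item.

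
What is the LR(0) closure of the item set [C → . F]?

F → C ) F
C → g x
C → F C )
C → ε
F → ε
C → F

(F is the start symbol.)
To compute CLOSURE, for each item [A → α.Bβ] where B is a non-terminal, add [B → .γ] for all productions B → γ; repeat for the newly added items until nothing changes.

Start with: [C → . F]
  [C → . F] has the dot before F: add [F → . C ) F], [F → .]
  [F → . C ) F] has the dot before C: add [C → . g x], [C → . F C )], [C → .]
No further items can be added.

CLOSURE = { [C → . F C )], [C → . F], [C → . g x], [C → .], [F → . C ) F], [F → .] }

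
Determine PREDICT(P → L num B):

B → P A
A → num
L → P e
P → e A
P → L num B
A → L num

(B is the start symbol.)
{ 'e' }

PREDICT(P → L num B) = (FIRST(RHS) \ {ε}) ∪ (FOLLOW(P) if ε ∈ FIRST(RHS), i.e. RHS ⇒* ε)
FIRST(L) = { 'e' }
FIRST(L num B) = { 'e' }
ε ∉ FIRST(L num B), so FOLLOW(P) is not added.
PREDICT(P → L num B) = { 'e' }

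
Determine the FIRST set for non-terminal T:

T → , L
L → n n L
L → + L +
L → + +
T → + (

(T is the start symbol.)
{ '+', ',' }

To compute FIRST(T), examine every production with T on the left-hand side, reading each right-hand side left to right until a non-nullable symbol is reached.

From T → , L:
  - ',' is a terminal: add ',' and stop
From T → + (:
  - '+' is a terminal: add '+' and stop

Collecting: FIRST(T) = { '+', ',' }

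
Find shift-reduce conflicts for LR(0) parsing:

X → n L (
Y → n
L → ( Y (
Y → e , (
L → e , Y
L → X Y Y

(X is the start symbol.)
Augment with X' → X and build the canonical LR(0) collection (I0 = CLOSURE({[X' → . X]}), then GOTO on every symbol after a dot until no new states appear). It has 18 states:
  I0: { [X → . n L (], [X' → . X] }  — shift
  I1: { [X' → X .] }  — accept
  I2: { [L → . ( Y (], [L → . X Y Y], [L → . e , Y], [X → . n L (], [X → n . L (] }  — shift
  I3: { [L → ( . Y (], [Y → . e , (], [Y → . n] }  — shift
  I4: { [X → n L . (] }  — shift
  I5: { [L → X . Y Y], [Y → . e , (], [Y → . n] }  — shift
  I6: { [L → e . , Y] }  — shift
  I7: { [L → e , . Y], [Y → . e , (], [Y → . n] }  — shift
  I8: { [L → e , Y .] }  — reduce
  I9: { [Y → e . , (] }  — shift
  I10: { [Y → n .] }  — reduce
  I11: { [Y → e , . (] }  — shift
  I12: { [Y → e , ( .] }  — reduce
  I13: { [L → X Y . Y], [Y → . e , (], [Y → . n] }  — shift
  I14: { [L → X Y Y .] }  — reduce
  I15: { [X → n L ( .] }  — reduce
  I16: { [L → ( Y . (] }  — shift
  I17: { [L → ( Y ( .] }  — reduce

No state contains both a complete item and a shift item.

Answer: No shift-reduce conflicts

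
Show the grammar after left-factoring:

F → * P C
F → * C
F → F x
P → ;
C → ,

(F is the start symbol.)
Left-factoring transforms A → αβ₁ | αβ₂ into A → αA' and A' → β₁ | β₂
(α is the longest common prefix among the alternatives). Repeat until
no nonterminal has two alternatives with a common prefix.

Round 1: F has alternatives sharing prefix '*'. Introduce F': F → * F'
  Add: F' → P C
  Add: F' → C

No remaining common prefixes — done.

Resulting grammar:
F → * F'
F' → P C
F' → C
F → F x
P → ;
C → ,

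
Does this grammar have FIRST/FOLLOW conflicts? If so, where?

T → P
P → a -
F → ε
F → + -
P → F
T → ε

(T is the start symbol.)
A FIRST/FOLLOW conflict occurs when a non-terminal N has a nullable alternative N → β (β ⇒* ε) and another alternative N → α with FIRST(α) ∩ FOLLOW(N) ≠ ∅: on such a lookahead the parser cannot decide between expanding α and letting N vanish via β.

Nullable non-terminals: F, P, T.
FIRST sets used below: FIRST(F) = { '+', ε }, FIRST(P) = { '+', 'a', ε }

F: nullable alternative(s) F → ε; FOLLOW(F) = { $ }
  F → ε: FIRST \ {ε} = { } — this is the only nullable alternative, skip
  F → + -: FIRST \ {ε} = { '+' } — disjoint from FOLLOW(F)

P: nullable alternative(s) P → F; FOLLOW(P) = { $ }
  P → a -: FIRST \ {ε} = { 'a' } — disjoint from FOLLOW(P)
  P → F: FIRST \ {ε} = { '+' } — this is the only nullable alternative, skip

T: nullable alternative(s) T → P, T → ε; FOLLOW(T) = { $ }
  T → P: FIRST \ {ε} = { '+', 'a' } — disjoint from FOLLOW(T)
  T → ε: FIRST \ {ε} = { } — disjoint from FOLLOW(T)

No FIRST/FOLLOW conflicts found.

Answer: No FIRST/FOLLOW conflicts.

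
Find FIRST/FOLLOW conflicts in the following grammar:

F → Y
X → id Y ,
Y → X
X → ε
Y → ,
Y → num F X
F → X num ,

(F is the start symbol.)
A FIRST/FOLLOW conflict occurs when a non-terminal N has a nullable alternative N → β (β ⇒* ε) and another alternative N → α with FIRST(α) ∩ FOLLOW(N) ≠ ∅: on such a lookahead the parser cannot decide between expanding α and letting N vanish via β.

Nullable non-terminals: F, X, Y.
FIRST sets used below: FIRST(Y) = { ',', 'id', 'num', ε }, FIRST(X) = { 'id', ε }

F: nullable alternative(s) F → Y; FOLLOW(F) = { $, ',', 'id' }
  F → Y: FIRST \ {ε} = { ',', 'id', 'num' } — this is the only nullable alternative, skip
  F → X num ,: FIRST \ {ε} = { 'id', 'num' } — overlaps FOLLOW(F) on { 'id' }: CONFLICT

X: nullable alternative(s) X → ε; FOLLOW(X) = { $, ',', 'id', 'num' }
  X → id Y ,: FIRST \ {ε} = { 'id' } — overlaps FOLLOW(X) on { 'id' }: CONFLICT
  X → ε: FIRST \ {ε} = { } — this is the only nullable alternative, skip

Y: nullable alternative(s) Y → X; FOLLOW(Y) = { $, ',', 'id' }
  Y → X: FIRST \ {ε} = { 'id' } — this is the only nullable alternative, skip
  Y → ,: FIRST \ {ε} = { ',' } — overlaps FOLLOW(Y) on { ',' }: CONFLICT
  Y → num F X: FIRST \ {ε} = { 'num' } — disjoint from FOLLOW(Y)

So the grammar has 3 FIRST/FOLLOW conflicts (marked CONFLICT above).

Answer: Yes. F → X num ',' with FOLLOW(F) on { 'id' }; X → id Y ',' with FOLLOW(X) on { 'id' }; Y → ',' with FOLLOW(Y) on { ',' }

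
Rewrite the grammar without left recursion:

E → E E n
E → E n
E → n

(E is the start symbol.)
E → n E'
E' → E n E'
E' → n E'
E' → ε

E is directly left-recursive. The standard transformation for
  A → A α₁ | ... | A α_m | β₁ | ... | β_n
is
  A  → β₁ A' | ... | β_n A'
  A' → α₁ A' | ... | α_m A' | ε

E → n becomes E → n E'
E → E E n becomes E' → E n E'
E → E n becomes E' → n E'
Add E' → ε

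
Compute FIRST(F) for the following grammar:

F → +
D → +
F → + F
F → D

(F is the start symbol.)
To compute FIRST(F), examine every production with F on the left-hand side, reading each right-hand side left to right until a non-nullable symbol is reached.

FIRST sets of the other non-terminals involved (by the same procedure, iterated to a fixed point):
  FIRST(D) = { '+' }

From F → +:
  - '+' is a terminal: add '+' and stop
From F → + F:
  - '+' is a terminal: add '+' and stop
From F → D:
  - D is a non-terminal: add FIRST(D) \ {ε} = { '+' }
    D is not nullable, so stop

Collecting: FIRST(F) = { '+' }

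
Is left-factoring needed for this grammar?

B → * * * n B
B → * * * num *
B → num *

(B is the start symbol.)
Left-factoring is needed when two productions for the same non-terminal
share a common prefix on the right-hand side.

Productions for B:
  B → * * * n B
  B → * * * num *
  B → num *

Found common prefix '* * *' in productions for B

Answer: Yes, B has productions with common prefix '* * *'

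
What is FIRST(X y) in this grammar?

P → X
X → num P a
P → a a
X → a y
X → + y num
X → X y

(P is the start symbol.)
{ '+', 'a', 'num' }

FIRST sets of the non-terminals involved (from the grammar, by fixed-point iteration):
  FIRST(X) = { '+', 'a', 'num' }

To compute FIRST(X y), process the symbols left to right:
Symbol X is a non-terminal. Add FIRST(X) \ {ε} = { '+', 'a', 'num' }
X is not nullable (ε ∉ FIRST(X)), so stop here.
FIRST(X y) = { '+', 'a', 'num' }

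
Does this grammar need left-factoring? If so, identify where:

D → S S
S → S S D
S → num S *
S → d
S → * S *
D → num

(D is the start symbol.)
Left-factoring is needed when two productions for the same non-terminal
share a common prefix on the right-hand side.

Productions for D:
  D → S S
  D → num
Productions for S:
  S → S S D
  S → num S *
  S → d
  S → * S *

No common prefixes found.

Answer: No, left-factoring is not needed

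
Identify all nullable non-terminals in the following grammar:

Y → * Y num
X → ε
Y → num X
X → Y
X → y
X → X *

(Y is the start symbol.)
A non-terminal is nullable if it can derive ε (the empty string): either it has an ε-production, or it has a production whose right-hand side consists entirely of nullable non-terminals.

ε-productions: X → ε
So X is immediately nullable.
No further non-terminal can be added: every production for the remaining non-terminals contains a terminal or a non-nullable non-terminal.
Nullable = { 'X' }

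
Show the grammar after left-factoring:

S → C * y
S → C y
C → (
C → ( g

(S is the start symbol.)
S → C S'
S' → * y
S' → y
C → ( C'
C' → ε
C' → g

Left-factoring transforms A → αβ₁ | αβ₂ into A → αA' and A' → β₁ | β₂
(α is the longest common prefix among the alternatives). Repeat until
no nonterminal has two alternatives with a common prefix.

Round 1: S has alternatives sharing prefix 'C'. Introduce S': S → C S'
  Add: S' → * y
  Add: S' → y

Round 2: C has alternatives sharing prefix '('. Introduce C': C → ( C'
  Add: C' → ε
  Add: C' → g

No remaining common prefixes — done.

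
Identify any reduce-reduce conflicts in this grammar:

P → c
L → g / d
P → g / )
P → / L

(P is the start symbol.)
No reduce-reduce conflicts

A reduce-reduce conflict occurs when an LR(0) state has two complete items [A → α .] and [B → β .] — both call for a reduction, and with no lookahead the parser cannot choose between them.

Augment with P' → P and build the canonical LR(0) collection (I0 = CLOSURE({[P' → . P]}), then GOTO on every symbol after a dot until no new states appear). It has 11 states:
  I0: { [P → . / L], [P → . c], [P → . g / )], [P' → . P] }  — shift
  I1: { [L → . g / d], [P → / . L] }  — shift
  I2: { [P' → P .] }  — accept
  I3: { [P → c .] }  — reduce
  I4: { [P → g . / )] }  — shift
  I5: { [P → g / . )] }  — shift
  I6: { [P → g / ) .] }  — reduce
  I7: { [P → / L .] }  — reduce
  I8: { [L → g . / d] }  — shift
  I9: { [L → g / . d] }  — shift
  I10: { [L → g / d .] }  — reduce

No state contains more than one complete item.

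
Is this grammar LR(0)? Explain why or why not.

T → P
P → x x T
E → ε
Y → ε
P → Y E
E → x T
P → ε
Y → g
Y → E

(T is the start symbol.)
No. Shift-reduce conflict between [E → .] and [E → . x T]

Augment with T' → T and build the canonical LR(0) collection (I0 = CLOSURE({[T' → . T]}), then GOTO on every symbol after a dot until no new states appear). It has 12 states:
  I0: { [E → . x T], [E → .], [P → . Y E], [P → . x x T], [P → .], [T → . P], [T' → . T], [Y → . E], [Y → . g], [Y → .] }  — shift, 3 reduces
  I1: { [Y → E .] }  — reduce
  I2: { [T → P .] }  — reduce
  I3: { [T' → T .] }  — accept
  I4: { [E → . x T], [E → .], [P → Y . E] }  — shift, reduce
  I5: { [Y → g .] }  — reduce
  I6: { [E → . x T], [E → .], [E → x . T], [P → . Y E], [P → . x x T], [P → .], [P → x . x T], [T → . P], [Y → . E], [Y → . g], [Y → .] }  — shift, 3 reduces
  I7: { [E → x T .] }  — reduce
  I8: { [E → . x T], [E → .], [E → x . T], [P → . Y E], [P → . x x T], [P → .], [P → x . x T], [P → x x . T], [T → . P], [Y → . E], [Y → . g], [Y → .] }  — shift, 3 reduces
  I9: { [E → x T .], [P → x x T .] }  — 2 reduces
  I10: { [P → Y E .] }  — reduce
  I11: { [E → . x T], [E → .], [E → x . T], [P → . Y E], [P → . x x T], [P → .], [T → . P], [Y → . E], [Y → . g], [Y → .] }  — shift, 3 reduces

Conflict in state I0:
  Shift-reduce conflict between [E → .] and [E → . x T]
So the grammar is NOT LR(0).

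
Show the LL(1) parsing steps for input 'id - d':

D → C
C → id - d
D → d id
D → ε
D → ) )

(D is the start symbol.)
LL(1) parsing maintains a stack (initially the start symbol over $) and the input. At each step: if the stack top is a terminal, match it against the current input token; if it is a non-terminal N, replace it with the RHS of M[N, lookahead] (the unique production whose predict set contains the lookahead).

Stack is shown with the top on the left.

Stack     Input     Action
--------------------------
D $       id - d $  output D → C
C $       id - d $  output C → id - d
id - d $  id - d $  match 'id'
- d $     - d $     match '-'
d $       d $       match 'd'
$         $         accept

The string is accepted.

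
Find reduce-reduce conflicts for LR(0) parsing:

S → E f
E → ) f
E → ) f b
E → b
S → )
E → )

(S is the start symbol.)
A reduce-reduce conflict occurs when an LR(0) state has two complete items [A → α .] and [B → β .] — both call for a reduction, and with no lookahead the parser cannot choose between them.

Augment with S' → S and build the canonical LR(0) collection (I0 = CLOSURE({[S' → . S]}), then GOTO on every symbol after a dot until no new states appear). It has 8 states:
  I0: { [E → . ) f b], [E → . ) f], [E → . )], [E → . b], [S → . )], [S → . E f], [S' → . S] }  — shift
  I1: { [E → ) . f b], [E → ) . f], [E → ) .], [S → ) .] }  — shift, 2 reduces
  I2: { [S → E . f] }  — shift
  I3: { [S' → S .] }  — accept
  I4: { [E → b .] }  — reduce
  I5: { [S → E f .] }  — reduce
  I6: { [E → ) f . b], [E → ) f .] }  — shift, reduce
  I7: { [E → ) f b .] }  — reduce

I1 contains complete items [E → ) .], [S → ) .] — reduce-reduce conflict.

Answer: Yes — I1: [E → ) .] vs [S → ) .]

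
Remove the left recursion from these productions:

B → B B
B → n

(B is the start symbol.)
B → n B'
B' → B B'
B' → ε

B is directly left-recursive. The standard transformation for
  A → A α₁ | ... | A α_m | β₁ | ... | β_n
is
  A  → β₁ A' | ... | β_n A'
  A' → α₁ A' | ... | α_m A' | ε

B → n becomes B → n B'
B → B B becomes B' → B B'
Add B' → ε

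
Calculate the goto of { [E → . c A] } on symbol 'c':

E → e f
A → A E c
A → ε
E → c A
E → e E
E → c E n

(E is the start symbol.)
{ [A → . A E c], [A → .], [E → c . A] }

GOTO(I, 'c') = CLOSURE({ [A → αX.β] : [A → α.Xβ] ∈ I, X = 'c' })

Items with dot before 'c', with the dot advanced:
  [E → . c A] → [E → c . A]
Closure of the advanced items:
  [E → c . A] has the dot before A: add [A → . A E c], [A → .]

GOTO = { [A → . A E c], [A → .], [E → c . A] }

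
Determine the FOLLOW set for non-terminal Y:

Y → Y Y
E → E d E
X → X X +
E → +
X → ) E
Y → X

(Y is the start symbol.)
To compute FOLLOW(Y), find every occurrence of Y on a right-hand side N → α Y β: add FIRST(β) \ {ε}, and if β is empty or nullable also add FOLLOW(N). Iterate to a fixed point.

Y is the start symbol, so $ ∈ FOLLOW(Y).
In Y → Y Y: Y is followed by Y, add FIRST(Y) \ {ε} = { ')' }
In Y → Y Y: Y is at the end; this adds FOLLOW(Y) to itself — nothing new

Taking the union: FOLLOW(Y) = { $, ')' }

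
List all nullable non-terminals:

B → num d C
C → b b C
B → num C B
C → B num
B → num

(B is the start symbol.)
A non-terminal is nullable if it can derive ε (the empty string): either it has an ε-production, or it has a production whose right-hand side consists entirely of nullable non-terminals.

There are no ε-productions, so no non-terminal can derive ε.
No non-terminals are nullable.

Answer: None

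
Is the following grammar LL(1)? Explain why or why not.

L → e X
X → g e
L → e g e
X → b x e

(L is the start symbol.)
For L:
  PREDICT(L → e X) = { 'e' }
  PREDICT(L → e g e) = { 'e' }
For X:
  PREDICT(X → g e) = { 'g' }
  PREDICT(X → b x e) = { 'b' }

Conflict found: Predict set conflict for L: { 'e' }
The grammar is NOT LL(1).

Answer: No. Predict set conflict for L: { 'e' }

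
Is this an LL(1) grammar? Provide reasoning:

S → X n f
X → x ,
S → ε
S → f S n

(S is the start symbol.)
Yes, the grammar is LL(1).

Relevant sets:
  FIRST(X) = { 'x' }
  FOLLOW(S) = { $, 'n' }

For S:
  PREDICT(S → X n f) = { 'x' }
  PREDICT(S → ε) = { $, 'n' }
  PREDICT(S → f S n) = { 'f' }
X has a single production, so nothing to check there.

All predict sets are disjoint. The grammar IS LL(1).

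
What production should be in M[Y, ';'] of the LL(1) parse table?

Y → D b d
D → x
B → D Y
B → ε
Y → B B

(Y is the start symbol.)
Empty (error entry)

To find M[Y, ';'], we find productions for Y where ';' is in the predict set (PREDICT(N → α) = (FIRST(α) \ {ε}) ∪ (FOLLOW(N) if α ⇒* ε)).

Relevant sets:
  FIRST(D) = { 'x' }
  FIRST(B) = { 'x', ε }
  FOLLOW(Y) = { $, 'x' }

Y → D b d: PREDICT = { 'x' }
Y → B B: PREDICT = { $, 'x' }

M[Y, ';'] is empty (no production applies)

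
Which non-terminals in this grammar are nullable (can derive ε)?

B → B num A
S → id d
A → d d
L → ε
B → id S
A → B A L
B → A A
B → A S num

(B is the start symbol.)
ε-productions: L → ε
So L is immediately nullable.
No further non-terminal can be added: every production for the remaining non-terminals contains a terminal or a non-nullable non-terminal.
Nullable = { 'L' }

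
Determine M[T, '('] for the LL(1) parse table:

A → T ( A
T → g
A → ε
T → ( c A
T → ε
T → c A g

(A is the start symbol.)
T → ( c A, T → ε

To find M[T, '('], we find productions for T where '(' is in the predict set (PREDICT(N → α) = (FIRST(α) \ {ε}) ∪ (FOLLOW(N) if α ⇒* ε)).

Relevant sets:
  FOLLOW(T) = { '(' }

T → g: PREDICT = { 'g' }
T → ( c A: PREDICT = { '(' }
  '(' is in predict set, so this production goes in M[T, '(']
T → ε: PREDICT = { '(' }
  '(' is in predict set, so this production goes in M[T, '(']
T → c A g: PREDICT = { 'c' }

M[T, '('] = T → ( c A, T → ε  (a multiply-defined cell — the grammar is not LL(1))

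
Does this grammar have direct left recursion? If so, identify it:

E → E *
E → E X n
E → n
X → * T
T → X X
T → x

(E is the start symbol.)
Yes, E is left-recursive

E → E *: LEFT RECURSIVE (starts with E)
E → E X n: LEFT RECURSIVE (starts with E)
E → n: starts with n
X → * T: starts with '*'
T → X X: starts with X
T → x: starts with x

The grammar has direct left recursion on: E.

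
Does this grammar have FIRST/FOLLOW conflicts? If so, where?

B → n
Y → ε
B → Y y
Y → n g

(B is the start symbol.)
A FIRST/FOLLOW conflict occurs when a non-terminal N has a nullable alternative N → β (β ⇒* ε) and another alternative N → α with FIRST(α) ∩ FOLLOW(N) ≠ ∅: on such a lookahead the parser cannot decide between expanding α and letting N vanish via β.

Nullable non-terminals: Y.

Y: nullable alternative(s) Y → ε; FOLLOW(Y) = { 'y' }
  Y → ε: FIRST \ {ε} = { } — this is the only nullable alternative, skip
  Y → n g: FIRST \ {ε} = { 'n' } — disjoint from FOLLOW(Y)

B has no nullable alternative, so no FIRST/FOLLOW check is needed there.

No FIRST/FOLLOW conflicts found.

Answer: No FIRST/FOLLOW conflicts.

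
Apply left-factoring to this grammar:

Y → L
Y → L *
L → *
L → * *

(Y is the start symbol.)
Y → L Y'
Y' → ε
Y' → *
L → * L'
L' → ε
L' → *

Left-factoring transforms A → αβ₁ | αβ₂ into A → αA' and A' → β₁ | β₂
(α is the longest common prefix among the alternatives). Repeat until
no nonterminal has two alternatives with a common prefix.

Round 1: Y has alternatives sharing prefix 'L'. Introduce Y': Y → L Y'
  Add: Y' → ε
  Add: Y' → *

Round 2: L has alternatives sharing prefix '*'. Introduce L': L → * L'
  Add: L' → ε
  Add: L' → *

No remaining common prefixes — done.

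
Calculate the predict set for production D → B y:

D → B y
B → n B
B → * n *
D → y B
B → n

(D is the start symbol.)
PREDICT(D → B y) = (FIRST(RHS) \ {ε}) ∪ (FOLLOW(D) if ε ∈ FIRST(RHS), i.e. RHS ⇒* ε)
FIRST(B) = { '*', 'n' }
FIRST(B y) = { '*', 'n' }
ε ∉ FIRST(B y), so FOLLOW(D) is not added.
PREDICT(D → B y) = { '*', 'n' }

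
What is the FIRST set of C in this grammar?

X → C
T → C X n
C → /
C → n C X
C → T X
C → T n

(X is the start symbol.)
To compute FIRST(C), examine every production with C on the left-hand side, reading each right-hand side left to right until a non-nullable symbol is reached.

FIRST sets of the other non-terminals involved (by the same procedure, iterated to a fixed point):
  FIRST(T) = { '/', 'n' }

From C → /:
  - '/' is a terminal: add '/' and stop
From C → n C X:
  - n is a terminal: add 'n' and stop
From C → T X:
  - T is a non-terminal: add FIRST(T) \ {ε} = { '/', 'n' }
    T is not nullable, so stop
From C → T n:
  - T is a non-terminal: add FIRST(T) \ {ε} = { '/', 'n' }
    T is not nullable, so stop

Collecting: FIRST(C) = { '/', 'n' }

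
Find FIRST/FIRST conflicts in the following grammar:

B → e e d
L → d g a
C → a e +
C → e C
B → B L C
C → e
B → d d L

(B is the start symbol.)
FIRST sets of the non-terminals at (or reachable through a nullable prefix from) the front of some alternative:
  FIRST(B) = { 'd', 'e' }

Productions for B:
  B → e e d: FIRST = { 'e' }
  B → B L C: FIRST = { 'd', 'e' }
  B → d d L: FIRST = { 'd' }
Productions for C:
  C → a e +: FIRST = { 'a' }
  C → e C: FIRST = { 'e' }
  C → e: FIRST = { 'e' }
L has only one production, so no FIRST/FIRST conflict is possible there.

Conflict for B: B → e e d and B → B L C
  Overlap: { 'e' }
Conflict for B: B → B L C and B → d d L
  Overlap: { 'd' }
Conflict for C: C → e C and C → e
  Overlap: { 'e' }

Answer: Yes. B → e e d / B → B L C on { 'e' }; B → B L C / B → d d L on { 'd' }; C → e C / C → e on { 'e' }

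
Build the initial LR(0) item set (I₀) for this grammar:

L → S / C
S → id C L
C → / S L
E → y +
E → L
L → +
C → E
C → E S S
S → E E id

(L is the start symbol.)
First, augment the grammar with L' → L
I₀ = CLOSURE({ [L' → . L] }):
  [L' → . L] has the dot before L: add [L → . S / C], [L → . +]
  [L → . S / C] has the dot before S: add [S → . id C L], [S → . E E id]
  [S → . E E id] has the dot before E: add [E → . y +], [E → . L]
No further items can be added.

I₀ = { [E → . L], [E → . y +], [L → . +], [L → . S / C], [L' → . L], [S → . E E id], [S → . id C L] }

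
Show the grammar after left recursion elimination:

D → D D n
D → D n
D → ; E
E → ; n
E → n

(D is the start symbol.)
D → ; E D'
D' → D n D'
D' → n D'
D' → ε
E → ; n
E → n

D is directly left-recursive. The standard transformation for
  A → A α₁ | ... | A α_m | β₁ | ... | β_n
is
  A  → β₁ A' | ... | β_n A'
  A' → α₁ A' | ... | α_m A' | ε

D → ; E becomes D → ; E D'
D → D D n becomes D' → D n D'
D → D n becomes D' → n D'
Add D' → ε

Productions for other non-terminals are unchanged:
  E → ; n
  E → n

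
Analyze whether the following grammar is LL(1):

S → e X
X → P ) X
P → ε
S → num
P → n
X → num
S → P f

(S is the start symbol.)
Yes, the grammar is LL(1).

A grammar is LL(1) if for each non-terminal N with multiple productions, the predict sets of those productions are pairwise disjoint, where PREDICT(N → α) = (FIRST(α) \ {ε}) ∪ (FOLLOW(N) if α ⇒* ε).

Relevant sets:
  FIRST(P) = { 'n', ε }
  FOLLOW(P) = { ')', 'f' }

For S:
  PREDICT(S → e X) = { 'e' }
  PREDICT(S → num) = { 'num' }
  PREDICT(S → P f) = { 'f', 'n' }
For X:
  PREDICT(X → P ')' X) = { ')', 'n' }
  PREDICT(X → num) = { 'num' }
For P:
  PREDICT(P → ε) = { ')', 'f' }
  PREDICT(P → n) = { 'n' }

All predict sets are disjoint. The grammar IS LL(1).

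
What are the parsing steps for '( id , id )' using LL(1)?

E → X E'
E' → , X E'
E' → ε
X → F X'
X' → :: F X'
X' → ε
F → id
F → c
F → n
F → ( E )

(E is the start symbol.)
Stack is shown with the top on the left.

Stack               Input          Action
-----------------------------------------
E $                 ( id , id ) $  output E → X E'
X E' $              ( id , id ) $  output X → F X'
F X' E' $           ( id , id ) $  output F → ( E )
( E ) X' E' $       ( id , id ) $  match '('
E ) X' E' $         id , id ) $    output E → X E'
X E' ) X' E' $      id , id ) $    output X → F X'
F X' E' ) X' E' $   id , id ) $    output F → id
id X' E' ) X' E' $  id , id ) $    match 'id'
X' E' ) X' E' $     , id ) $       output X' → ε
E' ) X' E' $        , id ) $       output E' → , X E'
, X E' ) X' E' $    , id ) $       match ','
X E' ) X' E' $      id ) $         output X → F X'
F X' E' ) X' E' $   id ) $         output F → id
id X' E' ) X' E' $  id ) $         match 'id'
X' E' ) X' E' $     ) $            output X' → ε
E' ) X' E' $        ) $            output E' → ε
) X' E' $           ) $            match ')'
X' E' $             $              output X' → ε
E' $                $              output E' → ε
$                   $              accept

The string is accepted.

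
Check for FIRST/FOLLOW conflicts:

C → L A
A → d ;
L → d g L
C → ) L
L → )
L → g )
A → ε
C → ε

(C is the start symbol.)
A FIRST/FOLLOW conflict occurs when a non-terminal N has a nullable alternative N → β (β ⇒* ε) and another alternative N → α with FIRST(α) ∩ FOLLOW(N) ≠ ∅: on such a lookahead the parser cannot decide between expanding α and letting N vanish via β.

Nullable non-terminals: A, C.
FIRST sets used below: FIRST(L) = { ')', 'd', 'g' }

A: nullable alternative(s) A → ε; FOLLOW(A) = { $ }
  A → d ;: FIRST \ {ε} = { 'd' } — disjoint from FOLLOW(A)
  A → ε: FIRST \ {ε} = { } — this is the only nullable alternative, skip

C: nullable alternative(s) C → ε; FOLLOW(C) = { $ }
  C → L A: FIRST \ {ε} = { ')', 'd', 'g' } — disjoint from FOLLOW(C)
  C → ) L: FIRST \ {ε} = { ')' } — disjoint from FOLLOW(C)
  C → ε: FIRST \ {ε} = { } — this is the only nullable alternative, skip

L has no nullable alternative, so no FIRST/FOLLOW check is needed there.

No FIRST/FOLLOW conflicts found.

Answer: No FIRST/FOLLOW conflicts.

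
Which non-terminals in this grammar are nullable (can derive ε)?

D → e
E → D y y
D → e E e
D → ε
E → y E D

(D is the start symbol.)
ε-productions: D → ε
So D is immediately nullable.
No further non-terminal can be added: every production for the remaining non-terminals contains a terminal or a non-nullable non-terminal.
Nullable = { 'D' }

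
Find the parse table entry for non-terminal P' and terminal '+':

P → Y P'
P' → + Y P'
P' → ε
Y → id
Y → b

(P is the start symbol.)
P' → + Y P'

To find M[P', '+'], we find productions for P' where '+' is in the predict set (PREDICT(N → α) = (FIRST(α) \ {ε}) ∪ (FOLLOW(N) if α ⇒* ε)).

Relevant sets:
  FOLLOW(P') = { $ }

P' → + Y P': PREDICT = { '+' }
  '+' is in predict set, so this production goes in M[P', '+']
P' → ε: PREDICT = { $ }

M[P', '+'] = P' → + Y P'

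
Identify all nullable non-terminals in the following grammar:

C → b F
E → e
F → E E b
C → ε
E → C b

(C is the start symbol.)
{ 'C' }

ε-productions: C → ε
So C is immediately nullable.
No further non-terminal can be added: every production for the remaining non-terminals contains a terminal or a non-nullable non-terminal.
Nullable = { 'C' }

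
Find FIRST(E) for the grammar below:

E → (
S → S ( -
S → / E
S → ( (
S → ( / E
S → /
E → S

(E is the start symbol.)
FIRST sets of the other non-terminals involved (by the same procedure, iterated to a fixed point):
  FIRST(S) = { '(', '/' }

From E → (:
  - '(' is a terminal: add '(' and stop
From E → S:
  - S is a non-terminal: add FIRST(S) \ {ε} = { '(', '/' }
    S is not nullable, so stop

Collecting: FIRST(E) = { '(', '/' }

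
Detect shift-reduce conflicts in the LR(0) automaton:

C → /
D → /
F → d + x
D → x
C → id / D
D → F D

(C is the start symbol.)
No shift-reduce conflicts

A shift-reduce conflict occurs when an LR(0) state has both:
  - a complete (reduce) item [A → α .] (dot at the end), and
  - a shift item [B → β . c γ] (dot before a terminal).

Augment with C' → C and build the canonical LR(0) collection (I0 = CLOSURE({[C' → . C]}), then GOTO on every symbol after a dot until no new states appear). It has 13 states:
  I0: { [C → . /], [C → . id / D], [C' → . C] }  — shift
  I1: { [C → / .] }  — reduce
  I2: { [C' → C .] }  — accept
  I3: { [C → id . / D] }  — shift
  I4: { [C → id / . D], [D → . /], [D → . F D], [D → . x], [F → . d + x] }  — shift
  I5: { [D → / .] }  — reduce
  I6: { [C → id / D .] }  — reduce
  I7: { [D → . /], [D → . F D], [D → . x], [D → F . D], [F → . d + x] }  — shift
  I8: { [F → d . + x] }  — shift
  I9: { [D → x .] }  — reduce
  I10: { [F → d + . x] }  — shift
  I11: { [F → d + x .] }  — reduce
  I12: { [D → F D .] }  — reduce

No state contains both a complete item and a shift item.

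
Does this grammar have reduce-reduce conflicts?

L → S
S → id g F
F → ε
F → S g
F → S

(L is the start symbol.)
Augment with L' → L and build the canonical LR(0) collection (I0 = CLOSURE({[L' → . L]}), then GOTO on every symbol after a dot until no new states appear). It has 8 states:
  I0: { [L → . S], [L' → . L], [S → . id g F] }  — shift
  I1: { [L' → L .] }  — accept
  I2: { [L → S .] }  — reduce
  I3: { [S → id . g F] }  — shift
  I4: { [F → . S g], [F → . S], [F → .], [S → . id g F], [S → id g . F] }  — shift, reduce
  I5: { [S → id g F .] }  — reduce
  I6: { [F → S . g], [F → S .] }  — shift, reduce
  I7: { [F → S g .] }  — reduce

No state contains more than one complete item.

Answer: No reduce-reduce conflicts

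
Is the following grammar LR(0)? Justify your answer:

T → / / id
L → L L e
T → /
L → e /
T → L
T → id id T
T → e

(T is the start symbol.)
Augment with T' → T and build the canonical LR(0) collection (I0 = CLOSURE({[T' → . T]}), then GOTO on every symbol after a dot until no new states appear). It has 14 states:
  I0: { [L → . L L e], [L → . e /], [T → . / / id], [T → . /], [T → . L], [T → . e], [T → . id id T], [T' → . T] }  — shift
  I1: { [T → / . / id], [T → / .] }  — shift, reduce
  I2: { [L → . L L e], [L → . e /], [L → L . L e], [T → L .] }  — shift, reduce
  I3: { [T' → T .] }  — accept
  I4: { [L → e . /], [T → e .] }  — shift, reduce
  I5: { [T → id . id T] }  — shift
  I6: { [L → . L L e], [L → . e /], [T → . / / id], [T → . /], [T → . L], [T → . e], [T → . id id T], [T → id id . T] }  — shift
  I7: { [T → id id T .] }  — reduce
  I8: { [L → e / .] }  — reduce
  I9: { [L → . L L e], [L → . e /], [L → L . L e], [L → L L . e] }  — shift
  I10: { [L → e . /] }  — shift
  I11: { [L → L L e .], [L → e . /] }  — shift, reduce
  I12: { [T → / / . id] }  — shift
  I13: { [T → / / id .] }  — reduce

Conflict in state I1:
  Shift-reduce conflict between [T → / .] and [T → / . / id]
So the grammar is NOT LR(0).

Answer: No. Shift-reduce conflict between [T → / .] and [T → / . / id]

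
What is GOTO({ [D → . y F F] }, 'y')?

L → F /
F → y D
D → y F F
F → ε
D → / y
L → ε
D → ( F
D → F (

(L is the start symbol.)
{ [D → y . F F], [F → . y D], [F → .] }

GOTO(I, 'y') = CLOSURE({ [A → αX.β] : [A → α.Xβ] ∈ I, X = 'y' })

Items with dot before 'y', with the dot advanced:
  [D → . y F F] → [D → y . F F]
Closure of the advanced items:
  [D → y . F F] has the dot before F: add [F → . y D], [F → .]

GOTO = { [D → y . F F], [F → . y D], [F → .] }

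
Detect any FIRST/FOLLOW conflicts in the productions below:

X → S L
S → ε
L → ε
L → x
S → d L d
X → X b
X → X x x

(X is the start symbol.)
Nullable non-terminals: L, S, X.
FIRST sets used below: FIRST(S) = { 'd', ε }, FIRST(L) = { 'x', ε }, FIRST(X) = { 'b', 'd', 'x', ε }

L: nullable alternative(s) L → ε; FOLLOW(L) = { $, 'b', 'd', 'x' }
  L → ε: FIRST \ {ε} = { } — this is the only nullable alternative, skip
  L → x: FIRST \ {ε} = { 'x' } — overlaps FOLLOW(L) on { 'x' }: CONFLICT

S: nullable alternative(s) S → ε; FOLLOW(S) = { $, 'b', 'x' }
  S → ε: FIRST \ {ε} = { } — this is the only nullable alternative, skip
  S → d L d: FIRST \ {ε} = { 'd' } — disjoint from FOLLOW(S)

X: nullable alternative(s) X → S L; FOLLOW(X) = { $, 'b', 'x' }
  X → S L: FIRST \ {ε} = { 'd', 'x' } — this is the only nullable alternative, skip
  X → X b: FIRST \ {ε} = { 'b', 'd', 'x' } — overlaps FOLLOW(X) on { 'b', 'x' }: CONFLICT
  X → X x x: FIRST \ {ε} = { 'b', 'd', 'x' } — overlaps FOLLOW(X) on { 'b', 'x' }: CONFLICT

So the grammar has 3 FIRST/FOLLOW conflicts (marked CONFLICT above).

Answer: Yes. X → X b with FOLLOW(X) on { 'b', 'x' }; X → X x x with FOLLOW(X) on { 'b', 'x' }; L → x with FOLLOW(L) on { 'x' }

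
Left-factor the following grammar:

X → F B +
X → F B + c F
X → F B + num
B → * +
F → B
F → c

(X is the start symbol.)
Left-factoring transforms A → αβ₁ | αβ₂ into A → αA' and A' → β₁ | β₂
(α is the longest common prefix among the alternatives). Repeat until
no nonterminal has two alternatives with a common prefix.

Round 1: X has alternatives sharing prefix 'F B +'. Introduce X': X → F B + X'
  Add: X' → ε
  Add: X' → c F
  Add: X' → num

No remaining common prefixes — done.

Resulting grammar:
X → F B + X'
X' → ε
X' → c F
X' → num
B → * +
F → B
F → c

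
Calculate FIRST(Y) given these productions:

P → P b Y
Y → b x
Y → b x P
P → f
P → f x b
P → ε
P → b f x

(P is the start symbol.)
To compute FIRST(Y), examine every production with Y on the left-hand side, reading each right-hand side left to right until a non-nullable symbol is reached.

From Y → b x:
  - b is a terminal: add 'b' and stop
From Y → b x P:
  - b is a terminal: add 'b' and stop

Collecting: FIRST(Y) = { 'b' }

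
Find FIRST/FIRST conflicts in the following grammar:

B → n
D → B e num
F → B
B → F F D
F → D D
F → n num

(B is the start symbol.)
Yes. B → n / B → F F D on { 'n' }; F → B / F → D D on { 'n' }; F → B / F → n num on { 'n' }; F → D D / F → n num on { 'n' }

FIRST sets of the non-terminals at (or reachable through a nullable prefix from) the front of some alternative:
  FIRST(F) = { 'n' }
  FIRST(B) = { 'n' }
  FIRST(D) = { 'n' }

Productions for B:
  B → n: FIRST = { 'n' }
  B → F F D: FIRST = { 'n' }
Productions for F:
  F → B: FIRST = { 'n' }
  F → D D: FIRST = { 'n' }
  F → n num: FIRST = { 'n' }
D has only one production, so no FIRST/FIRST conflict is possible there.

Conflict for B: B → n and B → F F D
  Overlap: { 'n' }
Conflict for F: F → B and F → D D
  Overlap: { 'n' }
Conflict for F: F → B and F → n num
  Overlap: { 'n' }
Conflict for F: F → D D and F → n num
  Overlap: { 'n' }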